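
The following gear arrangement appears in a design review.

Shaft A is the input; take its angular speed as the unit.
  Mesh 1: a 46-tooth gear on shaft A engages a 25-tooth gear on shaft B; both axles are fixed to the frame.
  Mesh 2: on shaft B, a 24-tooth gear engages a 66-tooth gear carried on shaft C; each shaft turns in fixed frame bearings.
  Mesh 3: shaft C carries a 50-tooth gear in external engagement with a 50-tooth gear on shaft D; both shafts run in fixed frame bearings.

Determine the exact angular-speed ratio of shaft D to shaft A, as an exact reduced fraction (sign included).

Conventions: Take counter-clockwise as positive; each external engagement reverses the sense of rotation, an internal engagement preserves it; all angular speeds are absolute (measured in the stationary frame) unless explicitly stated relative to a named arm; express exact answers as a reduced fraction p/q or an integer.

class = fixed-axis compound train [3 meshes; 3 ratios multiply, 3 sense flips]
mesh 1 [46T→25T]: running ratio 46/25, sense −
mesh 2 [24T→66T]: running ratio 184/275, sense +
mesh 3 [50T→50T]: running ratio 184/275, sense −
ω_out/ω_in = -184/275

-184/275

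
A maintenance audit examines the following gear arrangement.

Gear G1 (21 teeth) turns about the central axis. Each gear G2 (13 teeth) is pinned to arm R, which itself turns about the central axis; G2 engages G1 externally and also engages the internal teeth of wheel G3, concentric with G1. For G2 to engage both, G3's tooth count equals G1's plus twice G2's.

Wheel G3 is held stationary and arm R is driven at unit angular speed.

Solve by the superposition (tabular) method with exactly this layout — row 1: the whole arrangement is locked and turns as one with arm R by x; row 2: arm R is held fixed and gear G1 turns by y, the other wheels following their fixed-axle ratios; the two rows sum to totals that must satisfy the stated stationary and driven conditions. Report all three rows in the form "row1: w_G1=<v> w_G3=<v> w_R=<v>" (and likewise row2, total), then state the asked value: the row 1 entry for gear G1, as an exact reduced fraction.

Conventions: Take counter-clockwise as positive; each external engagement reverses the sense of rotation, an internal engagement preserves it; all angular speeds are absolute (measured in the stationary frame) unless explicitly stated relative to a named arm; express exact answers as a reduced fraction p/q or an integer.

recognized (axles ride arm R): planetary set, 21/13/47 teeth
superposition row 1 [locked train]: every member turns x
row 2 — arm fixed, fixed-axis ratios: sun y, ring −(21/47)·y, arm 0
boundary: total ω_ring = x − (21/47)·y = 0 and total ω_arm = x = 1  ⇒  y = 47/21, x = 1
row 2 ring = −(21/47)·47/21 = -1
totals (row 1 + row 2): sun 1 + 47/21 = 68/21, ring 1 + (-1) = 0, arm 1 + 0 = 1
asked cell (row1, sun) = 1

row1: w_G1=1 w_G3=1 w_R=1
row2: w_G1=47/21 w_G3=-1 w_R=0
total: w_G1=68/21 w_G3=0 w_R=1
asked value: 1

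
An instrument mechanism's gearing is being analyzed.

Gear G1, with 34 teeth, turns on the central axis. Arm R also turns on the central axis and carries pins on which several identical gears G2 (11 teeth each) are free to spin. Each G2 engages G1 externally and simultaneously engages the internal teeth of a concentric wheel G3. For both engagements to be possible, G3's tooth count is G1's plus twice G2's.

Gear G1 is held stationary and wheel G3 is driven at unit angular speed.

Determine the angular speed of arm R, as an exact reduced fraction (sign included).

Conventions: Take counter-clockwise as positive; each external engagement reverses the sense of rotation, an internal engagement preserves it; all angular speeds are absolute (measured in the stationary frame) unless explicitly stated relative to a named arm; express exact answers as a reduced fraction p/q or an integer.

28/45

class = planetary set [G3 = 34+2·11 = 56; Willis about the carrier]
ring teeth: 34 + 2·11 = 56
34(ω_sun−ω_arm) = −56(ω_ring−ω_arm),  ω_sun = 0, ω_ring = 1
34(0−ω_arm) = −56(1−ω_arm)  ⇒  90·ω_arm = 56  ⇒  ω_arm = 28/45
exact speed ratio = 28/45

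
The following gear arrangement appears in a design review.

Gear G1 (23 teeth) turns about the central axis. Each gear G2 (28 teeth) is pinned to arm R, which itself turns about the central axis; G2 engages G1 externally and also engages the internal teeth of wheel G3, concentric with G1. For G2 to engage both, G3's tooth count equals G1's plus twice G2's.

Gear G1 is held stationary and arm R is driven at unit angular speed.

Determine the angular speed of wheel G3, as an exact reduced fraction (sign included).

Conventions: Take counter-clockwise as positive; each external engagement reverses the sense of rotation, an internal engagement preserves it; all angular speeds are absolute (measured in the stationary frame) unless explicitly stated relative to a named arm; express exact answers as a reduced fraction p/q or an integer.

planetary set (23T centre, 28T on arm, 79T internal) — Willis relation
ring teeth: 23 + 2·28 = 79
23(ω_sun−ω_arm) = −79(ω_ring−ω_arm),  ω_sun = 0, ω_arm = 1
ω_ring = 1 − (23/79)(0−1) = 102/79
exact speed ratio = 102/79

102/79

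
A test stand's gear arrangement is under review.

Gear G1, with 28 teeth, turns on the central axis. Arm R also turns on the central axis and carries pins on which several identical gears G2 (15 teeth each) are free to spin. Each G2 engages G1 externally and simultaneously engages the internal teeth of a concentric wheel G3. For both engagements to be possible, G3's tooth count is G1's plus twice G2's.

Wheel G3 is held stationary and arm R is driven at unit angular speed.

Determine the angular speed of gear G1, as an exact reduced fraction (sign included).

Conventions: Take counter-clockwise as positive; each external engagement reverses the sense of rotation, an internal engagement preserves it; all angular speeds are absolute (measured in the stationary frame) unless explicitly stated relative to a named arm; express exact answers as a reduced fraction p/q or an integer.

43/14

class = planetary set [G3 = 28+2·15 = 58; Willis about the carrier]
ring teeth: 28 + 2·15 = 58
28(ω_sun−ω_arm) = −58(ω_ring−ω_arm),  ω_ring = 0, ω_arm = 1
ω_sun = 1 − (58/28)(0−1) = 43/14
exact speed ratio = 43/14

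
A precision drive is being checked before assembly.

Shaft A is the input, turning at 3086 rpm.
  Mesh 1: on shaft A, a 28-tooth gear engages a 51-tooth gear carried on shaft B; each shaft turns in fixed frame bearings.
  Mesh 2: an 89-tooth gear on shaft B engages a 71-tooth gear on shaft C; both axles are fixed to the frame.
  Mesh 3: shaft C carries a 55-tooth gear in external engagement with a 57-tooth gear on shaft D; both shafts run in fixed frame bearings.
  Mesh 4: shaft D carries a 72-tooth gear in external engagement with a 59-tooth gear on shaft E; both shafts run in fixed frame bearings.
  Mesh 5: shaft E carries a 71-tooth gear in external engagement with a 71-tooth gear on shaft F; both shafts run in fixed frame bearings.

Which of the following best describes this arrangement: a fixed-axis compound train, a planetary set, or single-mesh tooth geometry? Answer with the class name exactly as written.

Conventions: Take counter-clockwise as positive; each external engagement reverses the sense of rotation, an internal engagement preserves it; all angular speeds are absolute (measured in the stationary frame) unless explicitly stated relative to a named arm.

fixed-axis compound train

recognized (6 fixed axles, 5 meshes): fixed-axis compound train
classification: fixed-axis compound train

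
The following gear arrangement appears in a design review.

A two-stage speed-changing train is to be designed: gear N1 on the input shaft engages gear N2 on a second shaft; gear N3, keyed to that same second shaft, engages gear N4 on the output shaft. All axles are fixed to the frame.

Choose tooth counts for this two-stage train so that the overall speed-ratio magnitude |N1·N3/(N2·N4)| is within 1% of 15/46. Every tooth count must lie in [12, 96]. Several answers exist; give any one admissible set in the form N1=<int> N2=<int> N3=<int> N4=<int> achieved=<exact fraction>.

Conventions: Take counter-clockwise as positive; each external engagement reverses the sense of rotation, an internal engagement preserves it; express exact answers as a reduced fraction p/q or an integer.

design class (target 15/46): fixed-axis compound train
target = 15/46 in lowest terms: an exact hit needs N1·N3 = k·15 and N2·N4 = k·46 for one integer k, every count in [12, 96]; additionally prefer no 1:1 stage (N1 ≠ N2, N3 ≠ N4)
k = 1…11: no 1:1-free in-range split of k·15 and k·46 into factor pairs; take k = 12
k = 12: N1·N3 = 180 = 12·15, N2·N4 = 552 = 46·12
achieved = 12·15/(46·12) = 15/46; |achieved − target| = 0 ≤ 3/920 ✓

N1=12 N2=46 N3=15 N4=12 achieved=15/46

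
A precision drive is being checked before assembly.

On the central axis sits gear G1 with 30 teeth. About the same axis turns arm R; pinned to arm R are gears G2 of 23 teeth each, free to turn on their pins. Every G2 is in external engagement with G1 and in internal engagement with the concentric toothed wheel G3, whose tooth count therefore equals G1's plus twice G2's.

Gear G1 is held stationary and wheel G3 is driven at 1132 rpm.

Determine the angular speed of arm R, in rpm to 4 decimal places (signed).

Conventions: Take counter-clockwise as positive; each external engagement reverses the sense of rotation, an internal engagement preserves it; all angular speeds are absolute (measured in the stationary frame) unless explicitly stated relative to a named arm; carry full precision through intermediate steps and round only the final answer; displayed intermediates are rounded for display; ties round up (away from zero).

class = planetary set [G3 = 30+2·23 = 76; Willis about the carrier]
normalise by the input: solve with ω_ring = 1, then scale by 1132 rpm
ring teeth: 30 + 2·23 = 76
30(ω_sun−ω_arm) = −76(ω_ring−ω_arm),  ω_sun = 0, ω_ring = 1
30(0−ω_arm) = −76(1−ω_arm)  ⇒  106·ω_arm = 76  ⇒  ω_arm = 38/53
scale: ω_arm = 38/53 × 1132 rpm = +811.6226 rpm

+811.6226 rpm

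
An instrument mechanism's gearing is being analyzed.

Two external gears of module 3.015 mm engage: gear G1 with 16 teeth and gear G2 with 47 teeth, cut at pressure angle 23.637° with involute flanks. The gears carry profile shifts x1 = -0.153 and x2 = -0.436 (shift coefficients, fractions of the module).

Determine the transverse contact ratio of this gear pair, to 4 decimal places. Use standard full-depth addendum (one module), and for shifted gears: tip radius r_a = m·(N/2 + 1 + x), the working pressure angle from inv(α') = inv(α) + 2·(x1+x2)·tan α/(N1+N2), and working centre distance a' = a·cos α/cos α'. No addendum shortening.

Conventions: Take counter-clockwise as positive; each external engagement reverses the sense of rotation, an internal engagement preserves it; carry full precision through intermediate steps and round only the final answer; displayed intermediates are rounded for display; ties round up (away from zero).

class = single-mesh tooth geometry [involute pair 16T × 47T, m = 3.015]
base radii: r_b1 = 22.096429, r_b2 = 64.908259
tip radii: r_a1 = 26.673705, r_a2 = 72.552960
inv(α') = inv(23.637°) + 2·(-0.153-0.436)·tan α/(16+47) = 0.01693151  ⇒  α' = 20.83790°
a' = a·cos α / cos α' = 94.9725·cos 23.637°/cos 20.83790° = 93.093904
action lengths: √(r_a1²−r_b1²) = 14.941030, √(r_a2²−r_b2²) = 32.416815
base pitch p_b = π·m·cos α = 8.677247
CR = (14.941030 + 32.416815 − 93.093904·sin 20.83790°)/8.677247 = 1.641304
contact ratio ≈ 1.6413

1.6413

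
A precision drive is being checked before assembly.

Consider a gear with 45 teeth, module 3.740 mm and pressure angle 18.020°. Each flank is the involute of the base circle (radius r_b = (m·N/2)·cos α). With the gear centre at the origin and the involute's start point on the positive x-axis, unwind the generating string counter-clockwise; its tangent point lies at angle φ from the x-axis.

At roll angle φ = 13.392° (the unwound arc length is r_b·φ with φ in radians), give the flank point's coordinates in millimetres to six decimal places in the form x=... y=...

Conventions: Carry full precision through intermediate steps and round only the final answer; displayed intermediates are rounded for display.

x=82.178442 y=0.338754

topology: single-mesh involute geometry — m = 3.740, N = 45
pitch radius r_p = m·N/2 = 3.740·45/2 = 84.150000
base radius r_b = r_p·cos α = 84.150000·cos 18.020° = 80.022324
roll angle φ = 13.392° = 0.23373449 rad
x = r_b·(cos φ + φ·sin φ) = 82.178442
y = r_b·(sin φ − φ·cos φ) = 0.338754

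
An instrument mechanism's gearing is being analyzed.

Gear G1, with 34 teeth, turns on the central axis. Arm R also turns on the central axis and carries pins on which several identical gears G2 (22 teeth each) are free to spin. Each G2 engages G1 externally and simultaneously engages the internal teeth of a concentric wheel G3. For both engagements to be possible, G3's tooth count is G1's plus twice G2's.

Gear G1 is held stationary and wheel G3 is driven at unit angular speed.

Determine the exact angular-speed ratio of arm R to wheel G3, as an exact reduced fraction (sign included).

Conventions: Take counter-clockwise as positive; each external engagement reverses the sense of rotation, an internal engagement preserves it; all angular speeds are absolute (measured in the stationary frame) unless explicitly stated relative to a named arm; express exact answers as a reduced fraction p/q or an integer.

recognized (axles ride arm R): planetary set, 34/22/78 teeth
ring teeth: 34 + 2·22 = 78
34(ω_sun−ω_arm) = −78(ω_ring−ω_arm),  ω_sun = 0, ω_ring = 1
34(0−ω_arm) = −78(1−ω_arm)  ⇒  112·ω_arm = 78  ⇒  ω_arm = 39/56
ω_out/ω_in = 39/56

39/56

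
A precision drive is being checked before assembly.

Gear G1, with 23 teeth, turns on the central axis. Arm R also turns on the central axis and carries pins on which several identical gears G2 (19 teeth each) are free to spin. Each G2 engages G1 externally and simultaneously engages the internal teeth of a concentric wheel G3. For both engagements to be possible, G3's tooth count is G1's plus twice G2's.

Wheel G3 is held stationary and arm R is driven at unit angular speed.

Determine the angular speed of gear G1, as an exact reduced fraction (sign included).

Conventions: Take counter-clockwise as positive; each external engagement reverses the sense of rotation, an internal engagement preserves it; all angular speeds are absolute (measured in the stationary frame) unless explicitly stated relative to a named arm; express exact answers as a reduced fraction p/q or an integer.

class = planetary set [G3 = 23+2·19 = 61; Willis about the carrier]
ring teeth: 23 + 2·19 = 61
23(ω_sun−ω_arm) = −61(ω_ring−ω_arm),  ω_ring = 0, ω_arm = 1
ω_sun = 1 − (61/23)(0−1) = 84/23
exact speed ratio = 84/23

84/23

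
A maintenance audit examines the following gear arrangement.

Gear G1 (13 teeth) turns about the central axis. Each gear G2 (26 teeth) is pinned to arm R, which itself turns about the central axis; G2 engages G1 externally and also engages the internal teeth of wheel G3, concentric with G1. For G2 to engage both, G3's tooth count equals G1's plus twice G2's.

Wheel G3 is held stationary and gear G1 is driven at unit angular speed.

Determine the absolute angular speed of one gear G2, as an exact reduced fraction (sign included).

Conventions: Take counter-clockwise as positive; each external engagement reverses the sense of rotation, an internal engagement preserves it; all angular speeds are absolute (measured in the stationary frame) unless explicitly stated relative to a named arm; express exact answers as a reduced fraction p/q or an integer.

-1/4

class = planetary set [G3 = 13+2·26 = 65; Willis about the carrier]
ring teeth: 13 + 2·26 = 65
13(ω_sun−ω_arm) = −65(ω_ring−ω_arm),  ω_ring = 0, ω_sun = 1
13(1−ω_arm) = −65(0−ω_arm)  ⇒  78·ω_arm = 13  ⇒  ω_arm = 1/6
sun–planet mesh: 13·(1−1/6) = −26·(ω_p−ω_arm)  ⇒  ω_p−ω_arm = -5/12
ω_p = 1/6 − 5/12 = -1/4
exact speed ratio = -1/4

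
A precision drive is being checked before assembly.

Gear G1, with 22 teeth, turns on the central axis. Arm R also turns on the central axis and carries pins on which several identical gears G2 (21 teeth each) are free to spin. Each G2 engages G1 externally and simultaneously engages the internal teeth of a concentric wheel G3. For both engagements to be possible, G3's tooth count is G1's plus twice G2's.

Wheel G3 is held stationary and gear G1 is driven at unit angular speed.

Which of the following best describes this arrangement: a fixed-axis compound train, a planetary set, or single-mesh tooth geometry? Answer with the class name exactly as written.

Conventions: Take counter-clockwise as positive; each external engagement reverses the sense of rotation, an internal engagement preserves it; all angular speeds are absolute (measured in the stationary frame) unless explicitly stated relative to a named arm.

class = planetary set [G3 = 22+2·21 = 64; Willis about the carrier]
classification: planetary set

planetary set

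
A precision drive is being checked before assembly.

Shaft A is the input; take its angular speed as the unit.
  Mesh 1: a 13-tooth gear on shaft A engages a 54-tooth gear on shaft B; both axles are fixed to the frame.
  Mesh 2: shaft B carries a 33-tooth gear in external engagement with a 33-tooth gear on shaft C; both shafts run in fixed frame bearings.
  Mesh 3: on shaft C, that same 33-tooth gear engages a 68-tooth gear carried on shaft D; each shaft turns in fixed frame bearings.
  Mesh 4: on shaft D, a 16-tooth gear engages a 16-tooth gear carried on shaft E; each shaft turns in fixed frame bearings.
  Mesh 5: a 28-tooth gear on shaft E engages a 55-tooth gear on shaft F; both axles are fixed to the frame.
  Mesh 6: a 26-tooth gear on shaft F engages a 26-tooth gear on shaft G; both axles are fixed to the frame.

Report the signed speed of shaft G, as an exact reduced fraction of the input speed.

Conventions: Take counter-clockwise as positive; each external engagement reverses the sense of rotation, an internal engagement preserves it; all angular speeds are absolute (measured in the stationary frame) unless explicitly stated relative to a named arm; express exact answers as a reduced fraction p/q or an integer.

91/1530

6-mesh fixed-axis compound train (all bearings frame-fixed)
mesh 1 [13T→54T]: |ω|/ω_in = 1×13/54 = 13/54, sense flips to −
mesh 2 [33T→33T]: |ω|/ω_in = (13/54)×33/33 = 13/54, sense flips to +
mesh 3 [33T→68T]: |ω|/ω_in = (13/54)×33/68 = 143/1224, sense flips to −
mesh 4 [16T→16T]: |ω|/ω_in = (143/1224)×16/16 = 143/1224, sense flips to +
mesh 5 [28T→55T]: |ω|/ω_in = (143/1224)×28/55 = 91/1530, sense flips to −
mesh 6 [26T→26T]: |ω|/ω_in = (91/1530)×26/26 = 91/1530, sense flips to +
signed output speed (× input speed) = 91/1530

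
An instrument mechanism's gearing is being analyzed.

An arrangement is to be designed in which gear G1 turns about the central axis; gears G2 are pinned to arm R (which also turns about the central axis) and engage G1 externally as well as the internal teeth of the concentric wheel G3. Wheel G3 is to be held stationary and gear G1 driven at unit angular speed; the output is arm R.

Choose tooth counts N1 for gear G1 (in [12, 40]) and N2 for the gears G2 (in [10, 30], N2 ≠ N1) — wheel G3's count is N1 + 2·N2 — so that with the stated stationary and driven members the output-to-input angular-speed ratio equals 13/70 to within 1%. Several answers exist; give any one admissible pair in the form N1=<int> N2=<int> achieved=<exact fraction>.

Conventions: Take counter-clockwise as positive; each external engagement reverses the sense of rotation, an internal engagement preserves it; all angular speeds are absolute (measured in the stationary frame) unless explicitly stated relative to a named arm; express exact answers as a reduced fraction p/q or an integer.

design class (target 13/70): planetary set
Willis with ω_ring = 0: ω_arm/ω_sun = N1/(N1+N3); set equal to 13/70  ⇒  N3/N1 = 1/(13/70) − 1 = 57/13
N3 = N1 + 2·N2  ⇒  N2/N1 = (N3/N1 − 1)/2 = (57/13 − 1)/2 = 22/13
smallest multiple with N1 ≥ 12 and N2 ≥ 10: k = 1  ⇒  N1 = 1·13 = 13, N2 = 1·22 = 22 (N1 ≤ 40, N2 ≤ 30, N2 ≠ N1 ✓), N3 = 13 + 2·22 = 57
check: N1/(N1+N3) with N1 = 13, N3 = 57 gives 13/70; |achieved − target| = 0 ≤ 13/7000 ✓

N1=13 N2=22 achieved=13/70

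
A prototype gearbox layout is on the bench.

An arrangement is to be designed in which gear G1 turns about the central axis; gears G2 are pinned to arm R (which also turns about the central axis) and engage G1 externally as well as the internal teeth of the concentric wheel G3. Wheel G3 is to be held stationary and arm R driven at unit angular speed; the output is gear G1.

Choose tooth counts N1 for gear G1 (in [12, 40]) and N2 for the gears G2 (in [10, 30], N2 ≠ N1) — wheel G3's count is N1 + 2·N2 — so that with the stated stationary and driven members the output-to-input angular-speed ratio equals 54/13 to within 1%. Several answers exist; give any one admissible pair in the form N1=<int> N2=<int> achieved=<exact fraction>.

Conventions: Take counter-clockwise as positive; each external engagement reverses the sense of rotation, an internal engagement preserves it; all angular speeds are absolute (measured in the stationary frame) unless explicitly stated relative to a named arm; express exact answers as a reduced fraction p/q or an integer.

N1=13 N2=14 achieved=54/13

design class (target 54/13): planetary set
Willis with ω_ring = 0: ω_sun/ω_arm = (N1+N3)/N1; set equal to 54/13  ⇒  N3/N1 = 54/13 − 1 = 41/13
N3 = N1 + 2·N2  ⇒  N2/N1 = (N3/N1 − 1)/2 = (41/13 − 1)/2 = 14/13
smallest multiple with N1 ≥ 12 and N2 ≥ 10: k = 1  ⇒  N1 = 1·13 = 13, N2 = 1·14 = 14 (N1 ≤ 40, N2 ≤ 30, N2 ≠ N1 ✓), N3 = 13 + 2·14 = 41
check: (N1+N3)/N1 with N1 = 13, N3 = 41 gives 54/13; |achieved − target| = 0 ≤ 27/650 ✓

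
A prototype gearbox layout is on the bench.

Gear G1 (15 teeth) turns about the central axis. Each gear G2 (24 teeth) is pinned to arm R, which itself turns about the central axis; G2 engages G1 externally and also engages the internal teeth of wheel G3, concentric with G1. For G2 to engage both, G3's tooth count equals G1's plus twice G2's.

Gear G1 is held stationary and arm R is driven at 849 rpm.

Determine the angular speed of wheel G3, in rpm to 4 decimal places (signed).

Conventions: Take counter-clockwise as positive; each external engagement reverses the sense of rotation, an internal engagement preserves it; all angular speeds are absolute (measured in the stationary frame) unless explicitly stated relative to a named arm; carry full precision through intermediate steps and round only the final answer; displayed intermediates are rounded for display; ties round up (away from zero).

recognized (axles ride arm R): planetary set, 15/24/63 teeth
normalise by the input: solve with ω_arm = 1, then scale by 849 rpm
ring teeth: 15 + 2·24 = 63
15(ω_sun−ω_arm) = −63(ω_ring−ω_arm),  ω_sun = 0, ω_arm = 1
ω_ring = 1 − (15/63)(0−1) = 26/21
scale: ω_ring = 26/21 × 849 rpm = +1051.1429 rpm

+1051.1429 rpm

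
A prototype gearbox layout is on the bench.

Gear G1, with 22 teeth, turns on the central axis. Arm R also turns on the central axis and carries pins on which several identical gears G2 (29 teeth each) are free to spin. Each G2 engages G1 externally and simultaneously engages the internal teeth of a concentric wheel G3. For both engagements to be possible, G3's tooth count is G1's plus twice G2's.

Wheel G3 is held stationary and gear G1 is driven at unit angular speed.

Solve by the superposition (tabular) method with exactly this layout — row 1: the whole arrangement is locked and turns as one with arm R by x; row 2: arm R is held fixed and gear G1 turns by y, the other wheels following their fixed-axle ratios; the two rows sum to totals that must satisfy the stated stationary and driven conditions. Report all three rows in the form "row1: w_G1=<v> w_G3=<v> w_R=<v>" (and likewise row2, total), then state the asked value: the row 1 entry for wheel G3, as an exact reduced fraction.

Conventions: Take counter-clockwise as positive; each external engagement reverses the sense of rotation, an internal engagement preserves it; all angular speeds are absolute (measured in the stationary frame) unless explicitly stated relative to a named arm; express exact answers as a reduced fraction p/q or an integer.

row1: w_G1=11/51 w_G3=11/51 w_R=11/51
row2: w_G1=40/51 w_G3=-11/51 w_R=0
total: w_G1=1 w_G3=0 w_R=11/51
asked value: 11/51

planetary set (22T centre, 29T on arm, 80T internal) — Willis relation
row 1 (train locked, turned with arm): all members turn x
superposition row 2 [arm held]: sun y, ring −(22/80)·y, arm 0
boundary: total ω_ring = x − (22/80)·y = 0 and total ω_sun = x + y = 1  ⇒  y = 40/51, x = 11/51
row 2 ring = −(22/80)·40/51 = -11/51
totals (row 1 + row 2): sun 11/51 + 40/51 = 1, ring 11/51 + (-11/51) = 0, arm 11/51 + 0 = 11/51
asked cell (row1, ring) = 11/51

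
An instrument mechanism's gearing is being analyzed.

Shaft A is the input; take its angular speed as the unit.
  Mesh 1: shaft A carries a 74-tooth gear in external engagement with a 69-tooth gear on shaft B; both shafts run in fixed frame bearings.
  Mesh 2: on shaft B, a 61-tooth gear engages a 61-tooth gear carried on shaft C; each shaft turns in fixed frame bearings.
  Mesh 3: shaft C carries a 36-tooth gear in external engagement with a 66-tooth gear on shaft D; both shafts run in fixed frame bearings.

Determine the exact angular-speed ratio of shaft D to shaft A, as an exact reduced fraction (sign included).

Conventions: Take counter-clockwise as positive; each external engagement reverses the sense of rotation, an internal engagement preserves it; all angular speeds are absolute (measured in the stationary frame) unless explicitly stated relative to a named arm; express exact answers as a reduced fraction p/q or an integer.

-148/253

class = fixed-axis compound train [3 meshes; 3 ratios multiply, 3 sense flips]
mesh 1 [74T→69T]: running ratio 74/69, sense −
mesh 2 [61T→61T]: running ratio 74/69, sense +
mesh 3 [36T→66T]: running ratio 148/253, sense −
ω_out/ω_in = -148/253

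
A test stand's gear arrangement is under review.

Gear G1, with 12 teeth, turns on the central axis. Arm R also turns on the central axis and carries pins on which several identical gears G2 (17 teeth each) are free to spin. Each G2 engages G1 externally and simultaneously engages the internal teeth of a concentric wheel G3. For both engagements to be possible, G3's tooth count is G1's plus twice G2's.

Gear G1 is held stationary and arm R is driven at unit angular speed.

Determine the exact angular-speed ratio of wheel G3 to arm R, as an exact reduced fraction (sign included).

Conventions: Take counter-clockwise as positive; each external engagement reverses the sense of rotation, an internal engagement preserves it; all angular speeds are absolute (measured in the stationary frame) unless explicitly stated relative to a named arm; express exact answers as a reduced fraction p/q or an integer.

class = planetary set [G3 = 12+2·17 = 46; Willis about the carrier]
ring teeth: 12 + 2·17 = 46
12(ω_sun−ω_arm) = −46(ω_ring−ω_arm),  ω_sun = 0, ω_arm = 1
ω_ring = 1 − (12/46)(0−1) = 29/23
ω_out/ω_in = 29/23

29/23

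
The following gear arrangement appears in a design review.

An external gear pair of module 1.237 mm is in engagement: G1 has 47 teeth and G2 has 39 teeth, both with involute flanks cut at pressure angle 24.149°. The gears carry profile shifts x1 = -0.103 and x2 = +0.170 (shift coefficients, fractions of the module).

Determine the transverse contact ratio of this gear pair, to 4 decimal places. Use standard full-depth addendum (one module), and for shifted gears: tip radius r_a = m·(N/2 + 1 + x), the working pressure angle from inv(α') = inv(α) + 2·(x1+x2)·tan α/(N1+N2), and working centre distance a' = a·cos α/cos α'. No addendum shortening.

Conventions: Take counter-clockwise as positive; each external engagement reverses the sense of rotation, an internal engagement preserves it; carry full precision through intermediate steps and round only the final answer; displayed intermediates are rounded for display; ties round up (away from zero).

topology: single-mesh involute geometry — m = 1.237, 47T/39T pair
base radii: r_b1 = 26.525472, r_b2 = 22.010498
tip radii: r_a1 = 30.179089, r_a2 = 25.568790
inv(α') = inv(24.149°) + 2·(-0.103+0.170)·tan α/(47+39) = 0.02756737  ⇒  α' = 24.34629°
a' = a·cos α / cos α' = 53.1910·cos 24.149°/cos 24.34629° = 53.273562
action lengths: √(r_a1²−r_b1²) = 14.393636, √(r_a2²−r_b2²) = 13.011572
base pitch p_b = π·m·cos α = 3.546052
CR = (14.393636 + 13.011572 − 53.273562·sin 24.34629°)/3.546052 = 1.534989
contact ratio ≈ 1.5350

1.5350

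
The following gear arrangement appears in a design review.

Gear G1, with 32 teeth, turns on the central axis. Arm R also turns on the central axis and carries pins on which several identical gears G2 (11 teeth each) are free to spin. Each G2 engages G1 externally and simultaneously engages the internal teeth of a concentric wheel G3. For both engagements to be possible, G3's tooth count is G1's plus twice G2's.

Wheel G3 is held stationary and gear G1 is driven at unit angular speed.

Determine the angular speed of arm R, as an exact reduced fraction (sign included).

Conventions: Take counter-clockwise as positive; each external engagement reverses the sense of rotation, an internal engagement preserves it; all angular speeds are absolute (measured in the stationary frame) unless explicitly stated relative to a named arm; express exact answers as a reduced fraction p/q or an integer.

recognized (axles ride arm R): planetary set, 32/11/54 teeth
ring teeth: 32 + 2·11 = 54
32(ω_sun−ω_arm) = −54(ω_ring−ω_arm),  ω_ring = 0, ω_sun = 1
32(1−ω_arm) = −54(0−ω_arm)  ⇒  86·ω_arm = 32  ⇒  ω_arm = 16/43
exact speed ratio = 16/43

16/43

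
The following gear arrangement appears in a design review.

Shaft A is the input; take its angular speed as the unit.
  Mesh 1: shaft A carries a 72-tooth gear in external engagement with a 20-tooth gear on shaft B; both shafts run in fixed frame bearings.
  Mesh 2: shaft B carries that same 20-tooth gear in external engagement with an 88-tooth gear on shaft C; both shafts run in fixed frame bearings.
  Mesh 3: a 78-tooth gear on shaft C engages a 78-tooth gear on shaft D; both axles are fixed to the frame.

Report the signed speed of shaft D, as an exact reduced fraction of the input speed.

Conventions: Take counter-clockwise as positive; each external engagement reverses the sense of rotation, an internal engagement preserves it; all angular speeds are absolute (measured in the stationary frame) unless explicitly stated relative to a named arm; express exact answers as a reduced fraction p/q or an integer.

3-mesh fixed-axis compound train (all bearings frame-fixed)
mesh 1 [72T→20T]: |ω|/ω_in = 1×72/20 = 18/5, sense flips to −
mesh 2 [20T→88T]: |ω|/ω_in = (18/5)×20/88 = 9/11, sense flips to +
mesh 3 [78T→78T]: |ω|/ω_in = (9/11)×78/78 = 9/11, sense flips to −
signed output speed (× input speed) = -9/11

-9/11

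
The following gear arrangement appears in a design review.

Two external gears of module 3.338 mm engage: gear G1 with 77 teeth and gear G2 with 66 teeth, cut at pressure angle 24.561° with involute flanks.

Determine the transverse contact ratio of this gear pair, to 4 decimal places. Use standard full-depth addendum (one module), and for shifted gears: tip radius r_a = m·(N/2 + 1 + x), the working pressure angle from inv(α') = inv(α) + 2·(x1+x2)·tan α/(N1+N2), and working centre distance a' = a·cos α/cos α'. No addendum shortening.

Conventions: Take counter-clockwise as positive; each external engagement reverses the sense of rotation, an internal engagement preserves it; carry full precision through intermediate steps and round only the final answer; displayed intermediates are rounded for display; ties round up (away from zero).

1.5861

class = single-mesh tooth geometry [involute pair 77T × 66T, m = 3.338]
base radii: r_b1 = 116.885048, r_b2 = 100.187184
tip radii: r_a1 = 131.851000, r_a2 = 113.492000
no profile shift: α' = α, a' = a
action lengths: √(r_a1²−r_b1²) = 61.012883, √(r_a2²−r_b2²) = 53.319436
base pitch p_b = π·m·cos α = 9.537798
CR = (61.012883 + 53.319436 − 238.667000·sin 24.56100°)/9.537798 = 1.586065
contact ratio ≈ 1.5861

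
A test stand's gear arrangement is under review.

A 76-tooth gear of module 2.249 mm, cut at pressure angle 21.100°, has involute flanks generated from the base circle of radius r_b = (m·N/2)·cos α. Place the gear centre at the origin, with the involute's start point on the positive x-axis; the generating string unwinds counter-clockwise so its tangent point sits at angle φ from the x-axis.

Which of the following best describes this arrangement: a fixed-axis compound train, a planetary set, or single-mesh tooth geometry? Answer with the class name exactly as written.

single-mesh tooth geometry

single-mesh involute tooth geometry (76T wheel at module 2.249)
classification: single-mesh tooth geometry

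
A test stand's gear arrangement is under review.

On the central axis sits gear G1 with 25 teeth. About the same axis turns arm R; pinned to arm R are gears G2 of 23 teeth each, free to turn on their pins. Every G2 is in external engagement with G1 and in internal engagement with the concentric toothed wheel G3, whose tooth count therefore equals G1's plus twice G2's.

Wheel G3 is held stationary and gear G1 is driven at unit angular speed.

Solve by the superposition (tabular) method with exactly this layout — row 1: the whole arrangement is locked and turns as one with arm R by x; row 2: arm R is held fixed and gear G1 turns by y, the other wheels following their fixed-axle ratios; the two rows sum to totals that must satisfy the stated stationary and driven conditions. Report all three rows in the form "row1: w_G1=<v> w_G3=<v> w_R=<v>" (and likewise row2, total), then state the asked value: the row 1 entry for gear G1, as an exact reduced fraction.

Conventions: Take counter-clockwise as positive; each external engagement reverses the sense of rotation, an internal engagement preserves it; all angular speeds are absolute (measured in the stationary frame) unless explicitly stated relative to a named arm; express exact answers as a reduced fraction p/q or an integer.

row1: w_G1=25/96 w_G3=25/96 w_R=25/96
row2: w_G1=71/96 w_G3=-25/96 w_R=0
total: w_G1=1 w_G3=0 w_R=25/96
asked value: 25/96

topology: planetary set — G1 25T / G2 23T / G3 71T, arm = carrier (Willis)
row 1 (train locked, turned with arm): all members turn x
row 2: sun turns y, ring = −(25/71)·y, arm 0
boundary: total ω_ring = x − (25/71)·y = 0 and total ω_sun = x + y = 1  ⇒  y = 71/96, x = 25/96
row 2 ring = −(25/71)·71/96 = -25/96
totals (row 1 + row 2): sun 25/96 + 71/96 = 1, ring 25/96 + (-25/96) = 0, arm 25/96 + 0 = 25/96
asked cell (row1, sun) = 25/96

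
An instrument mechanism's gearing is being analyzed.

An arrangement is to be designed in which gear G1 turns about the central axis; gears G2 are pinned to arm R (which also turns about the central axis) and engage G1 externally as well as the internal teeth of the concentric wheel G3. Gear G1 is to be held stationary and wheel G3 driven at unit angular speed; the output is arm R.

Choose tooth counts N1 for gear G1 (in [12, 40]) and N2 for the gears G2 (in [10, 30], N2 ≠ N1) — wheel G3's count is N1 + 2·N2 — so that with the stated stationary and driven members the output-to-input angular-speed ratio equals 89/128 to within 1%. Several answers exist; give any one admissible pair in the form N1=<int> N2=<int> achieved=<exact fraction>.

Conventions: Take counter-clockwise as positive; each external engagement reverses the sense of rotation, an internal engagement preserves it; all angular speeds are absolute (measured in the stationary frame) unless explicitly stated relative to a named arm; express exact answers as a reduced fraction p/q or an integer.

class = planetary set [ratio 89/128 wanted; Willis about the carrier]
Willis with ω_sun = 0: ω_arm/ω_ring = N3/(N1+N3); set equal to 89/128  ⇒  N3/N1 = (89/128)/(1 − 89/128) = 89/39
N3 = N1 + 2·N2  ⇒  N2/N1 = (N3/N1 − 1)/2 = (89/39 − 1)/2 = 25/39
smallest multiple with N1 ≥ 12 and N2 ≥ 10: k = 1  ⇒  N1 = 1·39 = 39, N2 = 1·25 = 25 (N1 ≤ 40, N2 ≤ 30, N2 ≠ N1 ✓), N3 = 39 + 2·25 = 89
check: N3/(N1+N3) with N1 = 39, N3 = 89 gives 89/128; |achieved − target| = 0 ≤ 89/12800 ✓

N1=39 N2=25 achieved=89/128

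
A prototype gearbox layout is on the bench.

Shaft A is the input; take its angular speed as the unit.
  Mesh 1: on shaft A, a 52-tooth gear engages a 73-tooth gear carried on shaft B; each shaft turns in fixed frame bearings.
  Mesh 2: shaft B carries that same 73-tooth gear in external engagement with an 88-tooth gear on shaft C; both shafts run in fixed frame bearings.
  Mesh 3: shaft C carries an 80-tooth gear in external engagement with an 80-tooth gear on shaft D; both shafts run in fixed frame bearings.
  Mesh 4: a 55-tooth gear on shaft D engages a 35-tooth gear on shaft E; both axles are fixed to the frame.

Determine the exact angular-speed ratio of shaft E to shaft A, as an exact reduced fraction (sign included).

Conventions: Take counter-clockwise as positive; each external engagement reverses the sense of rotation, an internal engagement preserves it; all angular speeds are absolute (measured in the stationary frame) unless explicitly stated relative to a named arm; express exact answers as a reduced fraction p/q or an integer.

13/14

class = fixed-axis compound train [4 meshes; 4 ratios multiply, 4 sense flips]
mesh 1 [52T→73T]: running ratio 52/73, sense −
mesh 2 [73T→88T]: running ratio 13/22, sense +
mesh 3 [80T→80T]: running ratio 13/22, sense −
mesh 4 [55T→35T]: running ratio 13/14, sense +
ω_out/ω_in = 13/14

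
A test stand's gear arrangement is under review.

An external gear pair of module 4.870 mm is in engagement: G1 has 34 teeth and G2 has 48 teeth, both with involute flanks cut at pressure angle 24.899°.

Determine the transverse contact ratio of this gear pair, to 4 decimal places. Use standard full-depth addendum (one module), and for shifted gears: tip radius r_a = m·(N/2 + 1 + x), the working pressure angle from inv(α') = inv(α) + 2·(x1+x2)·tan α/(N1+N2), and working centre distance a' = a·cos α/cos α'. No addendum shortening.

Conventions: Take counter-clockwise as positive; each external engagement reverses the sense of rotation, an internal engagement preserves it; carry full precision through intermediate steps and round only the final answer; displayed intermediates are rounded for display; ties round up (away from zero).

topology: single-mesh involute geometry — m = 4.870, 34T/48T pair
base radii: r_b1 = 75.094782, r_b2 = 106.016163
tip radii: r_a1 = 87.660000, r_a2 = 121.750000
no profile shift: α' = α, a' = a
action lengths: √(r_a1²−r_b1²) = 45.222221, √(r_a2²−r_b2²) = 59.863475
base pitch p_b = π·m·cos α = 13.877483
CR = (45.222221 + 59.863475 − 199.670000·sin 24.89900°)/13.877483 = 1.514730
contact ratio ≈ 1.5147

1.5147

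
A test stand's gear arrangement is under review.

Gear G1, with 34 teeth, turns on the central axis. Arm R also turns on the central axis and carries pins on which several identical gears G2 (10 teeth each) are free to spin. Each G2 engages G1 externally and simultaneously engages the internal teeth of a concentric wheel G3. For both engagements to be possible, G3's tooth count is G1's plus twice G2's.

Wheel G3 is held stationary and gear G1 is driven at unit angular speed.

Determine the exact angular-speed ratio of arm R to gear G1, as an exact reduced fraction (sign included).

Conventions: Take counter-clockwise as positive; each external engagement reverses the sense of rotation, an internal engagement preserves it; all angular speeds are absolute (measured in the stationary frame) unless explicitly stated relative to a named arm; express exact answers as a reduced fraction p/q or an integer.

17/44

recognized (axles ride arm R): planetary set, 34/10/54 teeth
ring teeth: 34 + 2·10 = 54
34(ω_sun−ω_arm) = −54(ω_ring−ω_arm),  ω_ring = 0, ω_sun = 1
34(1−ω_arm) = −54(0−ω_arm)  ⇒  88·ω_arm = 34  ⇒  ω_arm = 17/44
ω_out/ω_in = 17/44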